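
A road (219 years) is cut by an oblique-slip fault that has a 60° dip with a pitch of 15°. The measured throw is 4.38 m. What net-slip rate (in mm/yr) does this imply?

89.2 mm/yr

dip-slip = throw / sin(dip) = 4.38 / sin(60°) = 5.058 m
net slip = dip-slip / sin(rake) = 5.058 / sin(15°) = 19.54 m
rate = 19.54 m / 219 years = 0.0892 m/yr = 89.2 mm/yr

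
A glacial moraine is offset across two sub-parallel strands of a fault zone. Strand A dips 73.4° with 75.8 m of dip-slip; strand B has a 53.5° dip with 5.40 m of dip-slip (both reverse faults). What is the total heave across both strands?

heave_A = 75.8 × cos(73.4°) = 21.66 m
heave_B = 5.40 × cos(53.5°) = 3.212 m
total = 21.66 + 3.212 = 24.9 m

24.9 m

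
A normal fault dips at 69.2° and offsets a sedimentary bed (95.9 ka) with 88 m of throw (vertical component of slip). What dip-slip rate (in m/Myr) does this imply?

dip-slip = throw / sin(dip) = 88 m / sin(69.2°) = 94.14 m
rate = 94.14 m / 95.9 ka = 0.000982 m/yr = 982 m/Myr

982 m/Myr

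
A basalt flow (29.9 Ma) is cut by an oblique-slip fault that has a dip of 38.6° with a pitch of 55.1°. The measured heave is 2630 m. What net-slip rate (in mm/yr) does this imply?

0.137 mm/yr

dip-slip = heave / cos(dip) = 2630 / cos(38.6°) = 3365 m
net slip = dip-slip / sin(rake) = 3365 / sin(55.1°) = 4103 m
rate = 4103 m / 29.9 Ma = 0.000137 m/yr = 0.137 mm/yr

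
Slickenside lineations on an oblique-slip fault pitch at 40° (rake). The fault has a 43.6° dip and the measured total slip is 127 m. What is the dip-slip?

81.6 m

dip-slip = net slip × sin(rake) = 127 m × sin(40°) = 81.6 m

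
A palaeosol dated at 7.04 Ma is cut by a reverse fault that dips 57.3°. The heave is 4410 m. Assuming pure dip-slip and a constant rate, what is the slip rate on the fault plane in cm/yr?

dip-slip = heave / cos(dip) = 4410 m / cos(57.3°) = 8163 m
rate = 8163 m / 7.04 Ma = 0.00116 m/yr = 0.116 cm/yr

0.116 cm/yr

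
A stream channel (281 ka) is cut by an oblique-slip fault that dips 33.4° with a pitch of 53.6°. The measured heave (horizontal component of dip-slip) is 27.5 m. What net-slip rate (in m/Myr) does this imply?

146 m/Myr

dip-slip = heave / cos(dip) = 27.5 / cos(33.4°) = 32.94 m
net slip = dip-slip / sin(rake) = 32.94 / sin(53.6°) = 40.92 m
rate = 40.92 m / 281 ka = 0.000146 m/yr = 146 m/Myr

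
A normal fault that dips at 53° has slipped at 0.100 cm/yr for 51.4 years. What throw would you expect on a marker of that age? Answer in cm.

dip-slip = rate × time = 0.100 cm/yr × 51.4 years = 0.05140 m
throw = dip-slip × sin(dip) = 0.05140 × sin(53°) = 0.0410 m = 4.10 cm

4.10 cm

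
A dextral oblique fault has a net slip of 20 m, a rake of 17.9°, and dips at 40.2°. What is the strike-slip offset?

19 m

strike-slip = net slip × cos(rake) = 20 m × cos(17.9°) = 19 m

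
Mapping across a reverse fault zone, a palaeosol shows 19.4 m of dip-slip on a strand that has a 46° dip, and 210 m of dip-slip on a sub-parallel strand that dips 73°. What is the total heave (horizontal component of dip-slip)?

74.9 m

heave_A = 19.4 × cos(46°) = 13.48 m
heave_B = 210 × cos(73°) = 61.40 m
total = 13.48 + 61.40 = 74.9 m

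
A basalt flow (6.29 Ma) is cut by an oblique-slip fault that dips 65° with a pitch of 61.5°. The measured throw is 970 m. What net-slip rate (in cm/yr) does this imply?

0.0194 cm/yr

dip-slip = throw / sin(dip) = 970 / sin(65°) = 1070 m
net slip = dip-slip / sin(rake) = 1070 / sin(61.5°) = 1218 m
rate = 1218 m / 6.29 Ma = 0.000194 m/yr = 0.0194 cm/yr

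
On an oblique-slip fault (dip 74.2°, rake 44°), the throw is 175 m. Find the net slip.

262 m

dip-slip = throw / sin(dip) = 175 / sin(74.2°) = 181.9 m
net slip = dip-slip / sin(rake) = 181.9 / sin(44°) = 262 m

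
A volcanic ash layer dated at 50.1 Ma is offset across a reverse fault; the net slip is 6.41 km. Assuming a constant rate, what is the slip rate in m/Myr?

rate = 6.41 km / 50.1 Ma = 0.000128 m/yr = 128 m/Myr

128 m/Myr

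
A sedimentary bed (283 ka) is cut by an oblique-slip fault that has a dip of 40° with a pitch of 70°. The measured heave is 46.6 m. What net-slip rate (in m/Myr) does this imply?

229 m/Myr

dip-slip = heave / cos(dip) = 46.6 / cos(40°) = 60.83 m
net slip = dip-slip / sin(rake) = 60.83 / sin(70°) = 64.74 m
rate = 64.74 m / 283 ka = 0.000229 m/yr = 229 m/Myr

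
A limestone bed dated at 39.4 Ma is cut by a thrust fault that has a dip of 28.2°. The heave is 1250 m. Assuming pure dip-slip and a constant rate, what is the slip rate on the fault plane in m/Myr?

dip-slip = heave / cos(dip) = 1250 m / cos(28.2°) = 1418 m
rate = 1418 m / 39.4 Ma = 0.0000360 m/yr = 36 m/Myr

36 m/Myr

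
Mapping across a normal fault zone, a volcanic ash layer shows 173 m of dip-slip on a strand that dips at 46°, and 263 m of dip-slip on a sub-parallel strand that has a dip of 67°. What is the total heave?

223 m

heave_A = 173 × cos(46°) = 120.2 m
heave_B = 263 × cos(67°) = 102.8 m
total = 120.2 + 102.8 = 223 m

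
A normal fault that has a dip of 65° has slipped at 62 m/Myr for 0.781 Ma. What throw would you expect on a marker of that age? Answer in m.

dip-slip = rate × time = 62 m/Myr × 0.781 Ma = 48.42 m
throw = dip-slip × sin(dip) = 48.42 × sin(65°) = 43.9 m

43.9 m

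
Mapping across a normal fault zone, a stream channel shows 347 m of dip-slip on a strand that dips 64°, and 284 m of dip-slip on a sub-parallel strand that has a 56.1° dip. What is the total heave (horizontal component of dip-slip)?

heave_A = 347 × cos(64°) = 152.1 m
heave_B = 284 × cos(56.1°) = 158.4 m
total = 152.1 + 158.4 = 311 m

311 m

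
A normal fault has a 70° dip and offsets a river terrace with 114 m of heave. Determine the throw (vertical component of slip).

313 m

throw = heave × tan(dip) = 114 × tan(70°) = 313 m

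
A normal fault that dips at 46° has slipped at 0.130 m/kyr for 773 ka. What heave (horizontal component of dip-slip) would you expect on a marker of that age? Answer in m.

69.8 m

dip-slip = rate × time = 0.130 m/kyr × 773 ka = 100.5 m
heave = dip-slip × cos(dip) = 100.5 × cos(46°) = 69.8 m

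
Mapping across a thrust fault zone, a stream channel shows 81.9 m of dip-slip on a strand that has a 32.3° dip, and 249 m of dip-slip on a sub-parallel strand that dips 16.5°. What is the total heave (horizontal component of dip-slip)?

308 m

heave_A = 81.9 × cos(32.3°) = 69.23 m
heave_B = 249 × cos(16.5°) = 238.7 m
total = 69.23 + 238.7 = 308 m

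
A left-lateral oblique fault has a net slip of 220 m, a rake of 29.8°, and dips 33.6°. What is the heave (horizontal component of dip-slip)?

dip-slip = net slip × sin(rake) = 220 m × sin(29.8°) = 109.3 m
heave = dip-slip × cos(dip) = 109.3 × cos(33.6°) = 91.1 m

91.1 m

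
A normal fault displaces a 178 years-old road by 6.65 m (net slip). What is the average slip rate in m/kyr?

rate = 6.65 m / 178 years = 0.0374 m/yr = 37.4 m/kyr

37.4 m/kyr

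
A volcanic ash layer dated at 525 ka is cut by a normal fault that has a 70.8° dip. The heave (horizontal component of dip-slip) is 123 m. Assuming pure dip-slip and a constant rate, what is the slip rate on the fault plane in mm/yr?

dip-slip = heave / cos(dip) = 123 m / cos(70.8°) = 374 m
rate = 374 m / 525 ka = 0.000712 m/yr = 0.712 mm/yr

0.712 mm/yr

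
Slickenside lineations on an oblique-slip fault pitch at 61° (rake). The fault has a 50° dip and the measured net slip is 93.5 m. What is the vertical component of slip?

dip-slip = net slip × sin(rake) = 93.5 m × sin(61°) = 81.78 m
throw = dip-slip × sin(dip) = 81.78 × sin(50°) = 62.6 m

62.6 m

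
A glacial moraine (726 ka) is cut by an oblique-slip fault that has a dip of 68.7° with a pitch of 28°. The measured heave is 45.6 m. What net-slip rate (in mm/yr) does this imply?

0.368 mm/yr

dip-slip = heave / cos(dip) = 45.6 / cos(68.7°) = 125.5 m
net slip = dip-slip / sin(rake) = 125.5 / sin(28°) = 267.4 m
rate = 267.4 m / 726 ka = 0.000368 m/yr = 0.368 mm/yr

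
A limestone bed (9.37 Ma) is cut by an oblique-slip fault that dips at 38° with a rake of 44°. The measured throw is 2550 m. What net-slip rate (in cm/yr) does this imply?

dip-slip = throw / sin(dip) = 2550 / sin(38°) = 4142 m
net slip = dip-slip / sin(rake) = 4142 / sin(44°) = 5962 m
rate = 5962 m / 9.37 Ma = 0.000636 m/yr = 0.0636 cm/yr

0.0636 cm/yr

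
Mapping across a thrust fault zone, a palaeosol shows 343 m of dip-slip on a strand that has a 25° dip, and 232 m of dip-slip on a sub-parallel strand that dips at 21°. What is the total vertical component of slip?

throw_A = 343 × sin(25°) = 145 m
throw_B = 232 × sin(21°) = 83.14 m
total = 145 + 83.14 = 228 m

228 m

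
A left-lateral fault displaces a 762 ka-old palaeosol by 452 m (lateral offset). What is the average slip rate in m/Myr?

rate = 452 m / 762 ka = 0.000593 m/yr = 593 m/Myr

593 m/Myr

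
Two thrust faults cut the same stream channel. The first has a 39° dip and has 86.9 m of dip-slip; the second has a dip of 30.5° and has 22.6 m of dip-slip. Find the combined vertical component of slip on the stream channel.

66.2 m

throw_A = 86.9 × sin(39°) = 54.69 m
throw_B = 22.6 × sin(30.5°) = 11.47 m
total = 54.69 + 11.47 = 66.2 m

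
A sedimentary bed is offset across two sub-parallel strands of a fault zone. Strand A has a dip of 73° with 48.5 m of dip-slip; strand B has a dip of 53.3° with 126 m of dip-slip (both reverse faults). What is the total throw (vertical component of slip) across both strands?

throw_A = 48.5 × sin(73°) = 46.38 m
throw_B = 126 × sin(53.3°) = 101 m
total = 46.38 + 101 = 147 m

147 m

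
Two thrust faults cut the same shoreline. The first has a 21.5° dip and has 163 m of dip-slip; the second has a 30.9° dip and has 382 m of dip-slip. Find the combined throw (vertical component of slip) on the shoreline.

throw_A = 163 × sin(21.5°) = 59.74 m
throw_B = 382 × sin(30.9°) = 196.2 m
total = 59.74 + 196.2 = 256 m

256 m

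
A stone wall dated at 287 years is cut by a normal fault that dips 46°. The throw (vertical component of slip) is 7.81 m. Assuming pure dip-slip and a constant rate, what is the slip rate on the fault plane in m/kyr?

37.8 m/kyr

dip-slip = throw / sin(dip) = 7.81 m / sin(46°) = 10.86 m
rate = 10.86 m / 287 years = 0.0378 m/yr = 37.8 m/kyr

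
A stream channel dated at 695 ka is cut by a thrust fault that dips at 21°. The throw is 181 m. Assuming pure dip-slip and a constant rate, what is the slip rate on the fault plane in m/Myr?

727 m/Myr

dip-slip = throw / sin(dip) = 181 m / sin(21°) = 505.1 m
rate = 505.1 m / 695 ka = 0.000727 m/yr = 727 m/Myr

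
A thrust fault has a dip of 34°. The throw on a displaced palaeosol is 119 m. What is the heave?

176 m

heave = throw / tan(dip) = 119 / tan(34°) = 176 m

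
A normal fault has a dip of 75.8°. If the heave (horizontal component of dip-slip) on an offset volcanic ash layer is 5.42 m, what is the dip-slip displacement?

22.1 m

dip-slip = heave / cos(dip) = 5.42 / cos(75.8°) = 22.1 m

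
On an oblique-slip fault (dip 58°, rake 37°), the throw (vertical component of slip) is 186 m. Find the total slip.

dip-slip = throw / sin(dip) = 186 / sin(58°) = 219.3 m
net slip = dip-slip / sin(rake) = 219.3 / sin(37°) = 364 m

364 m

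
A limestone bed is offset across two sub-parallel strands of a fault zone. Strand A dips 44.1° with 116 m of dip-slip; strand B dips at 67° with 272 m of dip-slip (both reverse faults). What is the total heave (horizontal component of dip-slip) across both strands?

heave_A = 116 × cos(44.1°) = 83.30 m
heave_B = 272 × cos(67°) = 106.3 m
total = 83.30 + 106.3 = 190 m

190 m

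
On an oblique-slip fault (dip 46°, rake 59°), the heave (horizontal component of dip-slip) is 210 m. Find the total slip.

353 m

dip-slip = heave / cos(dip) = 210 / cos(46°) = 302.3 m
net slip = dip-slip / sin(rake) = 302.3 / sin(59°) = 353 m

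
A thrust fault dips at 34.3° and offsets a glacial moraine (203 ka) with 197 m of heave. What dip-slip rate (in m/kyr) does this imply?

dip-slip = heave / cos(dip) = 197 m / cos(34.3°) = 238.5 m
rate = 238.5 m / 203 ka = 0.00117 m/yr = 1.17 m/kyr

1.17 m/kyr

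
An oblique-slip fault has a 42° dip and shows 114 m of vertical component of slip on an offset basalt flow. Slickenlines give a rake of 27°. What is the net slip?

dip-slip = throw / sin(dip) = 114 / sin(42°) = 170.4 m
net slip = dip-slip / sin(rake) = 170.4 / sin(27°) = 375 m

375 m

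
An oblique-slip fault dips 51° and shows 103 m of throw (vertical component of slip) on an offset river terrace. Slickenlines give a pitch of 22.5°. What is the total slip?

dip-slip = throw / sin(dip) = 103 / sin(51°) = 132.5 m
net slip = dip-slip / sin(rake) = 132.5 / sin(22.5°) = 346 m

346 m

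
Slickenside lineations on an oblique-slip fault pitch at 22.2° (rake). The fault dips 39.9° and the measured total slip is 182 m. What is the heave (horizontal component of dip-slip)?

dip-slip = net slip × sin(rake) = 182 m × sin(22.2°) = 68.77 m
heave = dip-slip × cos(dip) = 68.77 × cos(39.9°) = 52.8 m

52.8 m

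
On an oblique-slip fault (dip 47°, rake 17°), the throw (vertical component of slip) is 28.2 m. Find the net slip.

132 m

dip-slip = throw / sin(dip) = 28.2 / sin(47°) = 38.56 m
net slip = dip-slip / sin(rake) = 38.56 / sin(17°) = 132 m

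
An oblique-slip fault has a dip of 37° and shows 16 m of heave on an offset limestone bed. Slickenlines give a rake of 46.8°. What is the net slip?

27.5 m

dip-slip = heave / cos(dip) = 16 / cos(37°) = 20.03 m
net slip = dip-slip / sin(rake) = 20.03 / sin(46.8°) = 27.5 m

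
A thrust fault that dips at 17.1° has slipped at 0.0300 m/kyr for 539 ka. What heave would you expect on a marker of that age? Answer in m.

15.5 m

dip-slip = rate × time = 0.0300 m/kyr × 539 ka = 16.17 m
heave = dip-slip × cos(dip) = 16.17 × cos(17.1°) = 15.5 m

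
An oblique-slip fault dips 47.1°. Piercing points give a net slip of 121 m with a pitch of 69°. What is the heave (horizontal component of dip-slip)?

76.9 m

dip-slip = net slip × sin(rake) = 121 m × sin(69°) = 113 m
heave = dip-slip × cos(dip) = 113 × cos(47.1°) = 76.9 m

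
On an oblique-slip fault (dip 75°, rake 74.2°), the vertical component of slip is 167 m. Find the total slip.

dip-slip = throw / sin(dip) = 167 / sin(75°) = 172.9 m
net slip = dip-slip / sin(rake) = 172.9 / sin(74.2°) = 180 m

180 m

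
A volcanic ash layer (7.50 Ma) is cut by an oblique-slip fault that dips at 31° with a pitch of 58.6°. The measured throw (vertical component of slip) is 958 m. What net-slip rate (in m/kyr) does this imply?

dip-slip = throw / sin(dip) = 958 / sin(31°) = 1860 m
net slip = dip-slip / sin(rake) = 1860 / sin(58.6°) = 2179 m
rate = 2179 m / 7.50 Ma = 0.000291 m/yr = 0.291 m/kyr

0.291 m/kyr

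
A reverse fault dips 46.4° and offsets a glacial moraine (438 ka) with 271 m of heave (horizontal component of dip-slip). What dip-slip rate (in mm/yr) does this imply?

dip-slip = heave / cos(dip) = 271 m / cos(46.4°) = 393 m
rate = 393 m / 438 ka = 0.000897 m/yr = 0.897 mm/yr

0.897 mm/yr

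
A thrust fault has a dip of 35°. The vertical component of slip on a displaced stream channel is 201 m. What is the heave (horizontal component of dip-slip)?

287 m

heave = throw / tan(dip) = 201 / tan(35°) = 287 m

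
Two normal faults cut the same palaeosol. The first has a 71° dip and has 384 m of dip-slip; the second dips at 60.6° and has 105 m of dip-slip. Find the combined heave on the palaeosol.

heave_A = 384 × cos(71°) = 125 m
heave_B = 105 × cos(60.6°) = 51.54 m
total = 125 + 51.54 = 177 m

177 m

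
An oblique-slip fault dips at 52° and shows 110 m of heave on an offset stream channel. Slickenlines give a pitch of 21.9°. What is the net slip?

479 m

dip-slip = heave / cos(dip) = 110 / cos(52°) = 178.7 m
net slip = dip-slip / sin(rake) = 178.7 / sin(21.9°) = 479 m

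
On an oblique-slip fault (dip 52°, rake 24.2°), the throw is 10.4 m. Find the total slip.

dip-slip = throw / sin(dip) = 10.4 / sin(52°) = 13.20 m
net slip = dip-slip / sin(rake) = 13.20 / sin(24.2°) = 32.2 m

32.2 m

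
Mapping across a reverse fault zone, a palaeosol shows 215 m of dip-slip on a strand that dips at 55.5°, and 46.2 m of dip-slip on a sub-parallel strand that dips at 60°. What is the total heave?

145 m

heave_A = 215 × cos(55.5°) = 121.8 m
heave_B = 46.2 × cos(60°) = 23.10 m
total = 121.8 + 23.10 = 145 m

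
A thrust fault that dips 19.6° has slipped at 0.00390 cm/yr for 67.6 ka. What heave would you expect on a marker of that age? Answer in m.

dip-slip = rate × time = 0.00390 cm/yr × 67.6 ka = 2.636 m
heave = dip-slip × cos(dip) = 2.636 × cos(19.6°) = 2.48 m

2.48 m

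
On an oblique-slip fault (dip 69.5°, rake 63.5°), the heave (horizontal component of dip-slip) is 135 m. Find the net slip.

431 m

dip-slip = heave / cos(dip) = 135 / cos(69.5°) = 385.5 m
net slip = dip-slip / sin(rake) = 385.5 / sin(63.5°) = 431 m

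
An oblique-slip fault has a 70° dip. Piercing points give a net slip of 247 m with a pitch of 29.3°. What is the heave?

41.3 m

dip-slip = net slip × sin(rake) = 247 m × sin(29.3°) = 120.9 m
heave = dip-slip × cos(dip) = 120.9 × cos(70°) = 41.3 m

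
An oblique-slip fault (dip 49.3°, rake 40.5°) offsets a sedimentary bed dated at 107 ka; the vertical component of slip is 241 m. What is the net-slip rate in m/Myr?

dip-slip = throw / sin(dip) = 241 / sin(49.3°) = 317.9 m
net slip = dip-slip / sin(rake) = 317.9 / sin(40.5°) = 489.5 m
rate = 489.5 m / 107 ka = 0.00457 m/yr = 4570 m/Myr

4570 m/Myr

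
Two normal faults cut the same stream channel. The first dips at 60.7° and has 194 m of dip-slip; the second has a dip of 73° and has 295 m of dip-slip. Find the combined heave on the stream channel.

181 m

heave_A = 194 × cos(60.7°) = 94.94 m
heave_B = 295 × cos(73°) = 86.25 m
total = 94.94 + 86.25 = 181 m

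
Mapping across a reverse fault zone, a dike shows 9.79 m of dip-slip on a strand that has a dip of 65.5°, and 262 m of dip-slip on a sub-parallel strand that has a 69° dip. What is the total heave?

heave_A = 9.79 × cos(65.5°) = 4.060 m
heave_B = 262 × cos(69°) = 93.89 m
total = 4.060 + 93.89 = 98 m

98 m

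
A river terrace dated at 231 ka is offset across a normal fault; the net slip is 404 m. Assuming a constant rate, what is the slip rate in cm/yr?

rate = 404 m / 231 ka = 0.00175 m/yr = 0.175 cm/yr

0.175 cm/yr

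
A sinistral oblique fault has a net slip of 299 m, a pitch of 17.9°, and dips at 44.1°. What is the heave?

66 m

dip-slip = net slip × sin(rake) = 299 m × sin(17.9°) = 91.90 m
heave = dip-slip × cos(dip) = 91.90 × cos(44.1°) = 66 m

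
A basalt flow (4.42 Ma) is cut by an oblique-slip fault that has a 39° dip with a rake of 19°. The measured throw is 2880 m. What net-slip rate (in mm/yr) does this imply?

dip-slip = throw / sin(dip) = 2880 / sin(39°) = 4576 m
net slip = dip-slip / sin(rake) = 4576 / sin(19°) = 14060 m
rate = 14060 m / 4.42 Ma = 0.00318 m/yr = 3.18 mm/yr

3.18 mm/yr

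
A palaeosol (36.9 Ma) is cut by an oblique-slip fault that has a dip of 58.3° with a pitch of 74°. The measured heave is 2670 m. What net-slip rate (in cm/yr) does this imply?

0.0143 cm/yr

dip-slip = heave / cos(dip) = 2670 / cos(58.3°) = 5081 m
net slip = dip-slip / sin(rake) = 5081 / sin(74°) = 5286 m
rate = 5286 m / 36.9 Ma = 0.000143 m/yr = 0.0143 cm/yr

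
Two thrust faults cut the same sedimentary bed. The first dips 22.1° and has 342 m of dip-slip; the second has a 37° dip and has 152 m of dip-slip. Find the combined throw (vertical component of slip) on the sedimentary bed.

throw_A = 342 × sin(22.1°) = 128.7 m
throw_B = 152 × sin(37°) = 91.48 m
total = 128.7 + 91.48 = 220 m

220 m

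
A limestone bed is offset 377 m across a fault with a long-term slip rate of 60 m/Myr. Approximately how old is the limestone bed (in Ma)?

age = offset / rate = 377 m / (60 m/Myr) = 6.28e+06 yr = 6.28 Ma

6.28 Ma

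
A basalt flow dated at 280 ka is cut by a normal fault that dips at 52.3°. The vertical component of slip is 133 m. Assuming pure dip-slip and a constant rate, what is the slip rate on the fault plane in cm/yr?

0.0600 cm/yr

dip-slip = throw / sin(dip) = 133 m / sin(52.3°) = 168.1 m
rate = 168.1 m / 280 ka = 0.000600 m/yr = 0.0600 cm/yr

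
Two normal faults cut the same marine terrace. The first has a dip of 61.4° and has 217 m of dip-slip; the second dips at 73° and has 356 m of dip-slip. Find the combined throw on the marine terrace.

throw_A = 217 × sin(61.4°) = 190.5 m
throw_B = 356 × sin(73°) = 340.4 m
total = 190.5 + 340.4 = 531 m

531 m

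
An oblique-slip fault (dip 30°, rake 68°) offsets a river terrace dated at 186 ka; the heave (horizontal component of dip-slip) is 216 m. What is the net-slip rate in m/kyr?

1.45 m/kyr

dip-slip = heave / cos(dip) = 216 / cos(30°) = 249.4 m
net slip = dip-slip / sin(rake) = 249.4 / sin(68°) = 269 m
rate = 269 m / 186 ka = 0.00145 m/yr = 1.45 m/kyr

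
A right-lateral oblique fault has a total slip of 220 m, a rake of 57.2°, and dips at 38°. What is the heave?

dip-slip = net slip × sin(rake) = 220 m × sin(57.2°) = 184.9 m
heave = dip-slip × cos(dip) = 184.9 × cos(38°) = 146 m

146 m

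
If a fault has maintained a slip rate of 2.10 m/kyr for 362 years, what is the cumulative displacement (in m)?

0.760 m

slip = rate × time = 2.10 m/kyr × 362 years = 0.760 m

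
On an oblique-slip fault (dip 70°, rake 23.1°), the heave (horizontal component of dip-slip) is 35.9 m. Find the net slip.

268 m

dip-slip = heave / cos(dip) = 35.9 / cos(70°) = 105 m
net slip = dip-slip / sin(rake) = 105 / sin(23.1°) = 268 m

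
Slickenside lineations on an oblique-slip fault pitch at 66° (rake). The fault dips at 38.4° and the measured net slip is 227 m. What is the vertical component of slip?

129 m

dip-slip = net slip × sin(rake) = 227 m × sin(66°) = 207.4 m
throw = dip-slip × sin(dip) = 207.4 × sin(38.4°) = 129 m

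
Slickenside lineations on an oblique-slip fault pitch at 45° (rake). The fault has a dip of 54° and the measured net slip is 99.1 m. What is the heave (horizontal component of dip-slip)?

dip-slip = net slip × sin(rake) = 99.1 m × sin(45°) = 70.07 m
heave = dip-slip × cos(dip) = 70.07 × cos(54°) = 41.2 m

41.2 m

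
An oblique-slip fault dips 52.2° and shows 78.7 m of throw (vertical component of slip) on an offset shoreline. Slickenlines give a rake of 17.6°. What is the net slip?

329 m

dip-slip = throw / sin(dip) = 78.7 / sin(52.2°) = 99.60 m
net slip = dip-slip / sin(rake) = 99.60 / sin(17.6°) = 329 m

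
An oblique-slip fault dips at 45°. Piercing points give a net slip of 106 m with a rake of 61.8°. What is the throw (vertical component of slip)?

dip-slip = net slip × sin(rake) = 106 m × sin(61.8°) = 93.42 m
throw = dip-slip × sin(dip) = 93.42 × sin(45°) = 66.1 m

66.1 m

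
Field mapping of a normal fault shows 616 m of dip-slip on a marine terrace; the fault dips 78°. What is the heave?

heave = dip-slip × cos(dip) = 616 m × cos(78°) = 128 m

128 m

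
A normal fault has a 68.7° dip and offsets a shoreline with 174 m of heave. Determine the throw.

throw = heave × tan(dip) = 174 × tan(68.7°) = 446 m

446 m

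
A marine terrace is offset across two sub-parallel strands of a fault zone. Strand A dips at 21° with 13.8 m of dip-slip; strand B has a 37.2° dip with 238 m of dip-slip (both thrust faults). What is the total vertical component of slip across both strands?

149 m

throw_A = 13.8 × sin(21°) = 4.945 m
throw_B = 238 × sin(37.2°) = 143.9 m
total = 4.945 + 143.9 = 149 m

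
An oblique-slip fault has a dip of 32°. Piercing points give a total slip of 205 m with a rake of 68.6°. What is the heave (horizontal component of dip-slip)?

162 m

dip-slip = net slip × sin(rake) = 205 m × sin(68.6°) = 190.9 m
heave = dip-slip × cos(dip) = 190.9 × cos(32°) = 162 m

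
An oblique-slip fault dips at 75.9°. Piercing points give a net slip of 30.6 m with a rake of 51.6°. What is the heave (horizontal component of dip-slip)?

5.84 m

dip-slip = net slip × sin(rake) = 30.6 m × sin(51.6°) = 23.98 m
heave = dip-slip × cos(dip) = 23.98 × cos(75.9°) = 5.84 m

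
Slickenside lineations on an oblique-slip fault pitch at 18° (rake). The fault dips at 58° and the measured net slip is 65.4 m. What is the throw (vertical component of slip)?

17.1 m

dip-slip = net slip × sin(rake) = 65.4 m × sin(18°) = 20.21 m
throw = dip-slip × sin(dip) = 20.21 × sin(58°) = 17.1 m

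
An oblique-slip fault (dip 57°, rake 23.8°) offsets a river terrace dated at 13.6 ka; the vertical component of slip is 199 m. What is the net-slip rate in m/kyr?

dip-slip = throw / sin(dip) = 199 / sin(57°) = 237.3 m
net slip = dip-slip / sin(rake) = 237.3 / sin(23.8°) = 588 m
rate = 588 m / 13.6 ka = 0.0432 m/yr = 43.2 m/kyr

43.2 m/kyr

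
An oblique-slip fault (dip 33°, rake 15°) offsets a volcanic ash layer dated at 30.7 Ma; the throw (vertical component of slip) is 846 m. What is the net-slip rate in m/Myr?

195 m/Myr

dip-slip = throw / sin(dip) = 846 / sin(33°) = 1553 m
net slip = dip-slip / sin(rake) = 1553 / sin(15°) = 6002 m
rate = 6002 m / 30.7 Ma = 0.000195 m/yr = 195 m/Myr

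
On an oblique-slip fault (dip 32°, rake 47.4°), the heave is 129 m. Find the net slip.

dip-slip = heave / cos(dip) = 129 / cos(32°) = 152.1 m
net slip = dip-slip / sin(rake) = 152.1 / sin(47.4°) = 207 m

207 m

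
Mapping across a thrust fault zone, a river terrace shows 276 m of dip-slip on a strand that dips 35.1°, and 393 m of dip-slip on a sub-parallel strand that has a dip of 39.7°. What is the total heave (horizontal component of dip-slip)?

heave_A = 276 × cos(35.1°) = 225.8 m
heave_B = 393 × cos(39.7°) = 302.4 m
total = 225.8 + 302.4 = 528 m

528 m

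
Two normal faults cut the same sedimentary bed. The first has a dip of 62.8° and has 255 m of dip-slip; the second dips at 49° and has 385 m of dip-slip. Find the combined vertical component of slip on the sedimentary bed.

517 m

throw_A = 255 × sin(62.8°) = 226.8 m
throw_B = 385 × sin(49°) = 290.6 m
total = 226.8 + 290.6 = 517 m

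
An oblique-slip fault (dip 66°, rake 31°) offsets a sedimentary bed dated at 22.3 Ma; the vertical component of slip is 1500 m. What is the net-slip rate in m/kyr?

0.143 m/kyr

dip-slip = throw / sin(dip) = 1500 / sin(66°) = 1642 m
net slip = dip-slip / sin(rake) = 1642 / sin(31°) = 3188 m
rate = 3188 m / 22.3 Ma = 0.000143 m/yr = 0.143 m/kyr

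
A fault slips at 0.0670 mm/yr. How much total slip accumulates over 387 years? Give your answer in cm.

2.59 cm

slip = rate × time = 0.0670 mm/yr × 387 years = 0.0259 m = 2.59 cm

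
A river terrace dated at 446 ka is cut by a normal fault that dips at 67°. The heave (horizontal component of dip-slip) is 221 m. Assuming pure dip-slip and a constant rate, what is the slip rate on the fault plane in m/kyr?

dip-slip = heave / cos(dip) = 221 m / cos(67°) = 565.6 m
rate = 565.6 m / 446 ka = 0.00127 m/yr = 1.27 m/kyr

1.27 m/kyr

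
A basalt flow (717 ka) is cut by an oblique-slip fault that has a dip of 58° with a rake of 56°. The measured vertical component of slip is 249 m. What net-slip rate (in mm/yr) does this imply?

0.494 mm/yr

dip-slip = throw / sin(dip) = 249 / sin(58°) = 293.6 m
net slip = dip-slip / sin(rake) = 293.6 / sin(56°) = 354.2 m
rate = 354.2 m / 717 ka = 0.000494 m/yr = 0.494 mm/yr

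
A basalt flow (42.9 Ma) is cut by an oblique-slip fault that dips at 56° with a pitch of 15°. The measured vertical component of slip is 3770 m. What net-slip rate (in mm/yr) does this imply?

0.410 mm/yr

dip-slip = throw / sin(dip) = 3770 / sin(56°) = 4547 m
net slip = dip-slip / sin(rake) = 4547 / sin(15°) = 17570 m
rate = 17570 m / 42.9 Ma = 0.000410 m/yr = 0.410 mm/yr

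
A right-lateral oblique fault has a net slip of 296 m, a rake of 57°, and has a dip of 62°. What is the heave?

dip-slip = net slip × sin(rake) = 296 m × sin(57°) = 248.2 m
heave = dip-slip × cos(dip) = 248.2 × cos(62°) = 117 m

117 m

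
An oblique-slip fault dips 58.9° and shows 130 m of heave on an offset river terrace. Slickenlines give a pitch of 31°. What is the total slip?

dip-slip = heave / cos(dip) = 130 / cos(58.9°) = 251.7 m
net slip = dip-slip / sin(rake) = 251.7 / sin(31°) = 489 m

489 m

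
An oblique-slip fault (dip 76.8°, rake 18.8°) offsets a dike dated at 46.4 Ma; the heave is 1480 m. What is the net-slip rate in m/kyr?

dip-slip = heave / cos(dip) = 1480 / cos(76.8°) = 6481 m
net slip = dip-slip / sin(rake) = 6481 / sin(18.8°) = 20110 m
rate = 20110 m / 46.4 Ma = 0.000433 m/yr = 0.433 m/kyr

0.433 m/kyr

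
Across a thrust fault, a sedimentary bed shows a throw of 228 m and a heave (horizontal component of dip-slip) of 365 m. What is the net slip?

net slip = √(throw² + heave²) = √(228² + 365²) = 430 m

430 m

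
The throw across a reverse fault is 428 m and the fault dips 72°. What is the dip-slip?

450 m

dip-slip = throw / sin(dip) = 428 / sin(72°) = 450 m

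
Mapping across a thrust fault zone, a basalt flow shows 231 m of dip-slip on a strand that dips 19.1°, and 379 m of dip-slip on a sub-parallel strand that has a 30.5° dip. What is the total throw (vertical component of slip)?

throw_A = 231 × sin(19.1°) = 75.59 m
throw_B = 379 × sin(30.5°) = 192.4 m
total = 75.59 + 192.4 = 268 m

268 m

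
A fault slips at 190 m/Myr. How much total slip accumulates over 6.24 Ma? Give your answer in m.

1190 m

slip = rate × time = 190 m/Myr × 6.24 Ma = 1190 m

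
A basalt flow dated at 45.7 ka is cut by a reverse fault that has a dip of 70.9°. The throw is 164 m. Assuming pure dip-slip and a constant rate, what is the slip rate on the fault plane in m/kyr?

3.80 m/kyr

dip-slip = throw / sin(dip) = 164 m / sin(70.9°) = 173.6 m
rate = 173.6 m / 45.7 ka = 0.00380 m/yr = 3.80 m/kyr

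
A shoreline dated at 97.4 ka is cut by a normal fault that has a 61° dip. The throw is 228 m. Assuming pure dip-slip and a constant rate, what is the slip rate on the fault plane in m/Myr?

dip-slip = throw / sin(dip) = 228 m / sin(61°) = 260.7 m
rate = 260.7 m / 97.4 ka = 0.00268 m/yr = 2680 m/Myr

2680 m/Myr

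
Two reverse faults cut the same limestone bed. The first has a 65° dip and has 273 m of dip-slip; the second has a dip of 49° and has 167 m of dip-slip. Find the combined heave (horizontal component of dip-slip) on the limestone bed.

heave_A = 273 × cos(65°) = 115.4 m
heave_B = 167 × cos(49°) = 109.6 m
total = 115.4 + 109.6 = 225 m

225 m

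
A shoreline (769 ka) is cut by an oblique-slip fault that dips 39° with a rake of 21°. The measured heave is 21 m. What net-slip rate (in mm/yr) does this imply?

dip-slip = heave / cos(dip) = 21 / cos(39°) = 27.02 m
net slip = dip-slip / sin(rake) = 27.02 / sin(21°) = 75.40 m
rate = 75.40 m / 769 ka = 0.0000981 m/yr = 0.0981 mm/yr

0.0981 mm/yr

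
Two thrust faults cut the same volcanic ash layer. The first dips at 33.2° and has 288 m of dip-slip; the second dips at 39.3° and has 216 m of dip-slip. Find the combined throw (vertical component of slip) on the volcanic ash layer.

295 m

throw_A = 288 × sin(33.2°) = 157.7 m
throw_B = 216 × sin(39.3°) = 136.8 m
total = 157.7 + 136.8 = 295 m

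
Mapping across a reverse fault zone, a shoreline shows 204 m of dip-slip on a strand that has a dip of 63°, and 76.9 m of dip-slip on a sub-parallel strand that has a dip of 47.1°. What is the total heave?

heave_A = 204 × cos(63°) = 92.61 m
heave_B = 76.9 × cos(47.1°) = 52.35 m
total = 92.61 + 52.35 = 145 m

145 m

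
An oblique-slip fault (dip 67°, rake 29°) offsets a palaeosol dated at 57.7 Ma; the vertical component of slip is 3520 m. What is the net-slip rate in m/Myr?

dip-slip = throw / sin(dip) = 3520 / sin(67°) = 3824 m
net slip = dip-slip / sin(rake) = 3824 / sin(29°) = 7888 m
rate = 7888 m / 57.7 Ma = 0.000137 m/yr = 137 m/Myr

137 m/Myr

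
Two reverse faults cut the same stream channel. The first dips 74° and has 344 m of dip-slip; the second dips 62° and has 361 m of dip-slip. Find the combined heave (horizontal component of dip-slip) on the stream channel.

264 m

heave_A = 344 × cos(74°) = 94.82 m
heave_B = 361 × cos(62°) = 169.5 m
total = 94.82 + 169.5 = 264 m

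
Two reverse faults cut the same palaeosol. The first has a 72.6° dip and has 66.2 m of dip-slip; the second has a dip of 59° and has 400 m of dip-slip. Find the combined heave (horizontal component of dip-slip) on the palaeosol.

heave_A = 66.2 × cos(72.6°) = 19.80 m
heave_B = 400 × cos(59°) = 206 m
total = 19.80 + 206 = 226 m

226 m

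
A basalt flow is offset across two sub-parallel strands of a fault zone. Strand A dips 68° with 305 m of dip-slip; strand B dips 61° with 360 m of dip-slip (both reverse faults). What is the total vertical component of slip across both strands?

598 m

throw_A = 305 × sin(68°) = 282.8 m
throw_B = 360 × sin(61°) = 314.9 m
total = 282.8 + 314.9 = 598 m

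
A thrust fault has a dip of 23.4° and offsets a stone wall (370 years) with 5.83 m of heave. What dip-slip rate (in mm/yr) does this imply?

17.2 mm/yr

dip-slip = heave / cos(dip) = 5.83 m / cos(23.4°) = 6.352 m
rate = 6.352 m / 370 years = 0.0172 m/yr = 17.2 mm/yr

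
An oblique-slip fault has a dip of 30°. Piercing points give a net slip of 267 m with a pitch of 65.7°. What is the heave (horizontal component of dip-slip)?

dip-slip = net slip × sin(rake) = 267 m × sin(65.7°) = 243.3 m
heave = dip-slip × cos(dip) = 243.3 × cos(30°) = 211 m

211 m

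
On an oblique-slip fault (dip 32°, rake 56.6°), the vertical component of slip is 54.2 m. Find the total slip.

123 m

dip-slip = throw / sin(dip) = 54.2 / sin(32°) = 102.3 m
net slip = dip-slip / sin(rake) = 102.3 / sin(56.6°) = 123 m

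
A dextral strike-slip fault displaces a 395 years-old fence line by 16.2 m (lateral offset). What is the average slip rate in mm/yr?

41 mm/yr

rate = 16.2 m / 395 years = 0.0410 m/yr = 41 mm/yr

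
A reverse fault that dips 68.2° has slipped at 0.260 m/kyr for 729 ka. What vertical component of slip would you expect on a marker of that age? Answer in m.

dip-slip = rate × time = 0.260 m/kyr × 729 ka = 189.5 m
throw = dip-slip × sin(dip) = 189.5 × sin(68.2°) = 176 m

176 m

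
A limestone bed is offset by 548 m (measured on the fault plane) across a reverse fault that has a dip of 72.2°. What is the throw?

522 m

throw = dip-slip × sin(dip) = 548 m × sin(72.2°) = 522 m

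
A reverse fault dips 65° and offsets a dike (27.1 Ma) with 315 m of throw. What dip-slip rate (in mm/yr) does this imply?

0.0128 mm/yr

dip-slip = throw / sin(dip) = 315 m / sin(65°) = 347.6 m
rate = 347.6 m / 27.1 Ma = 0.0000128 m/yr = 0.0128 mm/yr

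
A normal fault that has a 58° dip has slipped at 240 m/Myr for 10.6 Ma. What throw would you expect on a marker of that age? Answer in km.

2.16 km

dip-slip = rate × time = 240 m/Myr × 10.6 Ma = 2544 m
throw = dip-slip × sin(dip) = 2544 × sin(58°) = 2160 m = 2.16 km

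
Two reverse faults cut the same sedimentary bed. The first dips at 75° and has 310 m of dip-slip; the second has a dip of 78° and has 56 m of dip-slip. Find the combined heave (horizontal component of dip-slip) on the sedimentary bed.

heave_A = 310 × cos(75°) = 80.23 m
heave_B = 56 × cos(78°) = 11.64 m
total = 80.23 + 11.64 = 91.9 m

91.9 m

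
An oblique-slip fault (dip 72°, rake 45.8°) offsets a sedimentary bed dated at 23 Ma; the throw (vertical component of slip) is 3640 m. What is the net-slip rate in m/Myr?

232 m/Myr

dip-slip = throw / sin(dip) = 3640 / sin(72°) = 3827 m
net slip = dip-slip / sin(rake) = 3827 / sin(45.8°) = 5339 m
rate = 5339 m / 23 Ma = 0.000232 m/yr = 232 m/Myr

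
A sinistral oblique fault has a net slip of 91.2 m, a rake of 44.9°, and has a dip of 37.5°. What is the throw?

dip-slip = net slip × sin(rake) = 91.2 m × sin(44.9°) = 64.38 m
throw = dip-slip × sin(dip) = 64.38 × sin(37.5°) = 39.2 m

39.2 m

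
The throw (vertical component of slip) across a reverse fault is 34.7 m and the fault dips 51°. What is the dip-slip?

dip-slip = throw / sin(dip) = 34.7 / sin(51°) = 44.7 m

44.7 m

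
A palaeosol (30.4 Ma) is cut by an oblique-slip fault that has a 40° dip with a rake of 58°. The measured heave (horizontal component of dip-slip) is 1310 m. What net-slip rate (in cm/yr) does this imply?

dip-slip = heave / cos(dip) = 1310 / cos(40°) = 1710 m
net slip = dip-slip / sin(rake) = 1710 / sin(58°) = 2016 m
rate = 2016 m / 30.4 Ma = 0.0000663 m/yr = 0.00663 cm/yr

0.00663 cm/yr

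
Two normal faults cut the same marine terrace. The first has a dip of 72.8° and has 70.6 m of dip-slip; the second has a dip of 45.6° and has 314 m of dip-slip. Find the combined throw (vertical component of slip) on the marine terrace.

throw_A = 70.6 × sin(72.8°) = 67.44 m
throw_B = 314 × sin(45.6°) = 224.3 m
total = 67.44 + 224.3 = 292 m

292 m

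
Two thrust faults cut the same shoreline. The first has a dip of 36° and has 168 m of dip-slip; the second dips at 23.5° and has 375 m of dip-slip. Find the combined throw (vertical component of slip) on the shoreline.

248 m

throw_A = 168 × sin(36°) = 98.75 m
throw_B = 375 × sin(23.5°) = 149.5 m
total = 98.75 + 149.5 = 248 m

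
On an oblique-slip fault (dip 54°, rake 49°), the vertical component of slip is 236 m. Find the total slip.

387 m

dip-slip = throw / sin(dip) = 236 / sin(54°) = 291.7 m
net slip = dip-slip / sin(rake) = 291.7 / sin(49°) = 387 m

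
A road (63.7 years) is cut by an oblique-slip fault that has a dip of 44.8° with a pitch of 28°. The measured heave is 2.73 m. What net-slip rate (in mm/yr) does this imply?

dip-slip = heave / cos(dip) = 2.73 / cos(44.8°) = 3.847 m
net slip = dip-slip / sin(rake) = 3.847 / sin(28°) = 8.195 m
rate = 8.195 m / 63.7 years = 0.129 m/yr = 129 mm/yr

129 mm/yr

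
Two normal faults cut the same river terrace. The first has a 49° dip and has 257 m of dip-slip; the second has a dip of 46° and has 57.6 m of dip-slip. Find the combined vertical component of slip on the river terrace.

235 m

throw_A = 257 × sin(49°) = 194 m
throw_B = 57.6 × sin(46°) = 41.43 m
total = 194 + 41.43 = 235 m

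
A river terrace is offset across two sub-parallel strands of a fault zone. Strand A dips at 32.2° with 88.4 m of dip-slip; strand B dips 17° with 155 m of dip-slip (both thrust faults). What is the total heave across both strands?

heave_A = 88.4 × cos(32.2°) = 74.80 m
heave_B = 155 × cos(17°) = 148.2 m
total = 74.80 + 148.2 = 223 m

223 m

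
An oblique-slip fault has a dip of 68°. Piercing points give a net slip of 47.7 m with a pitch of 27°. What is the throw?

20.1 m

dip-slip = net slip × sin(rake) = 47.7 m × sin(27°) = 21.66 m
throw = dip-slip × sin(dip) = 21.66 × sin(68°) = 20.1 m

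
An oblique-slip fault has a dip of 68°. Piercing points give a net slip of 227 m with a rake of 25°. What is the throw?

dip-slip = net slip × sin(rake) = 227 m × sin(25°) = 95.93 m
throw = dip-slip × sin(dip) = 95.93 × sin(68°) = 88.9 m

88.9 m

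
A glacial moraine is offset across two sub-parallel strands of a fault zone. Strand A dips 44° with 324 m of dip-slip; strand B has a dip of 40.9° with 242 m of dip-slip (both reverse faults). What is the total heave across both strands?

heave_A = 324 × cos(44°) = 233.1 m
heave_B = 242 × cos(40.9°) = 182.9 m
total = 233.1 + 182.9 = 416 m

416 m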